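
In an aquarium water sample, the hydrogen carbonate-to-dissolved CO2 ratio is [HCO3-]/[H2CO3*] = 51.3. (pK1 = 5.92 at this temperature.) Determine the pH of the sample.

From K1 = [H⁺][HCO3-]/[H2CO3*]:  pH = pK1 + log₁₀([HCO3-]/[H2CO3*])
log₁₀(51.3) = +1.710
pH = 5.92 + (+1.710) = 7.63

pH = 7.63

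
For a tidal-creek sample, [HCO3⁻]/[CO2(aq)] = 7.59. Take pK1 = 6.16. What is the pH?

pH = 7.04

From K1 = [H⁺][HCO3⁻]/[CO2(aq)]:  pH = pK1 + log₁₀([HCO3⁻]/[CO2(aq)])
log₁₀(7.59) = +0.880
pH = 6.16 + (+0.880) = 7.04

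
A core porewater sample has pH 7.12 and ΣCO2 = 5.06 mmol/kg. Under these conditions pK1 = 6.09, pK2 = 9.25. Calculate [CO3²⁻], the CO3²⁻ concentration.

[CO3²⁻] = 0.0341 mmol/kg

α₂ = 1 / (1 + [H⁺]/K2 + [H⁺]²/(K1K2)) = 1 / (1 + 10^+2.13 + 10^+1.10)
   = 1 / (1 + 134.90 + 12.589) = 1/148.49 = 0.006735
[CO3²⁻] = α₂ × DIC = 0.006735 × 5.06 = 0.0341 mmol/kg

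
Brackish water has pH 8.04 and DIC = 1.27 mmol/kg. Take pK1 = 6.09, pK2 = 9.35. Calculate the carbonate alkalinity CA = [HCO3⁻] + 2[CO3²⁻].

CA = 1.32 mmol/kg

CA = [HCO3⁻] + 2[CO3²⁻] = (α₁ + 2α₂)·DIC
At pH 8.04: [H⁺]/K1 = 10^-1.95 = 0.011220, K2/[H⁺] = 10^-1.31 = 0.048978
α₁ = 1/(1 + 0.011220 + 0.048978) = 1/1.0602 = 0.9432; α₂ = α₁·K2/[H⁺] = 0.04620
α₁ + 2α₂ = 1.0356
CA = 1.0356 × 1.27 = 1.32 mmol/kg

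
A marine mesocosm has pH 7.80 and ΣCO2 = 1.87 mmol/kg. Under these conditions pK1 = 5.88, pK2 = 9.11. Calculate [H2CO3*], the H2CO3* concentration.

α₀ = 1 / (1 + K1/[H⁺] + K1K2/[H⁺]²) = 1 / (1 + 10^+1.92 + 10^+0.61)
   = 1 / (1 + 83.176 + 4.0738) = 1/88.250 = 0.01133
[CO2*] = α₀ × DIC = 0.01133 × 1.87 = 0.0212 mmol/kg

[CO2*] = 0.0212 mmol/kg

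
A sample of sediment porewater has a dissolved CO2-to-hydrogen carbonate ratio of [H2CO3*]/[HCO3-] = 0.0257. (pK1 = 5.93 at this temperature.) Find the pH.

From K1 = [H⁺][HCO3-]/[H2CO3*]:  pH = pK1 − log₁₀([H2CO3*]/[HCO3-])
log₁₀(0.0257) = -1.590
pH = 5.93 − (-1.590) = 7.52

pH = 7.52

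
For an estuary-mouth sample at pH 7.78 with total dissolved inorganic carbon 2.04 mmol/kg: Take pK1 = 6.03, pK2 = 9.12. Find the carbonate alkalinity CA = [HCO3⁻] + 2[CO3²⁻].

CA = [HCO3⁻] + 2[CO3²⁻] = (α₁ + 2α₂)·DIC
At pH 7.78: [H⁺]/K1 = 10^-1.75 = 0.017783, K2/[H⁺] = 10^-1.34 = 0.045709
α₁ = 1/(1 + 0.017783 + 0.045709) = 1/1.0635 = 0.9403; α₂ = α₁·K2/[H⁺] = 0.04298
α₁ + 2α₂ = 1.0263
CA = 1.0263 × 2.04 = 2.09 mmol/kg

CA = 2.09 mmol/kg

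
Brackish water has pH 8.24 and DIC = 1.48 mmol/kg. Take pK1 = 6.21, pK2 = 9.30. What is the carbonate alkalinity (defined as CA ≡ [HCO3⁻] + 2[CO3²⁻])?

CA = 1.58 mmol/kg

CA = [HCO3⁻] + 2[CO3²⁻] = (α₁ + 2α₂)·DIC
At pH 8.24: [H⁺]/K1 = 10^-2.03 = 0.0093325, K2/[H⁺] = 10^-1.06 = 0.087096
α₁ = 1/(1 + 0.0093325 + 0.087096) = 1/1.0964 = 0.9121; α₂ = α₁·K2/[H⁺] = 0.07944
α₁ + 2α₂ = 1.0709
CA = 1.0709 × 1.48 = 1.58 mmol/kg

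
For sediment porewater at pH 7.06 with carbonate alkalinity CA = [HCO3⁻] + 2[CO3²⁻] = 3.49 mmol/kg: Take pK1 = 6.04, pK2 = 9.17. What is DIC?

CA = [HCO3⁻] + 2[CO3²⁻] = (α₁ + 2α₂)·DIC
At pH 7.06: [H⁺]/K1 = 10^-1.02 = 0.095499, K2/[H⁺] = 10^-2.11 = 0.0077625
α₁ = 1/(1 + 0.095499 + 0.0077625) = 1/1.1033 = 0.9064; α₂ = α₁·K2/[H⁺] = 0.007036
α₁ + 2α₂ = 0.9205
DIC = CA / (α₁ + 2α₂) = 3.49 / 0.9205 = 3.79 mmol/kg

DIC = 3.79 mmol/kg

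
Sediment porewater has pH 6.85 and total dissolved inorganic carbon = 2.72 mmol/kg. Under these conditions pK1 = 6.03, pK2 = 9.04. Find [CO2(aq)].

[CO2*] = 0.356 mmol/kg

α₀ = 1 / (1 + K1/[H⁺] + K1K2/[H⁺]²) = 1 / (1 + 10^+0.82 + 10^-1.37)
   = 1 / (1 + 6.6069 + 0.042658) = 1/7.6496 = 0.1307
[CO2*] = α₀ × DIC = 0.1307 × 2.72 = 0.356 mmol/kg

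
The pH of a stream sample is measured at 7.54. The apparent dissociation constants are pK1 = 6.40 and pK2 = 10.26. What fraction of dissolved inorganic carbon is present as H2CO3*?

α₀ = 0.0674

α₀ = 1 / (1 + K1/[H⁺] + K1K2/[H⁺]²) = 1 / (1 + 10^+1.14 + 10^-1.58)
   = 1 / (1 + 13.804 + 0.026303) = 1/14.830 = 0.06743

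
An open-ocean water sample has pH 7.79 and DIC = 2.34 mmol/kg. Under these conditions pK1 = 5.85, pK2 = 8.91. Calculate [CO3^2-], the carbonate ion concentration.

α₂ = 1 / (1 + [H⁺]/K2 + [H⁺]²/(K1K2)) = 1 / (1 + 10^+1.12 + 10^-0.82)
   = 1 / (1 + 13.183 + 0.15136) = 1/14.334 = 0.06976
[CO3²⁻] = α₂ × DIC = 0.06976 × 2.34 = 0.163 mmol/kg

[CO3²⁻] = 0.163 mmol/kg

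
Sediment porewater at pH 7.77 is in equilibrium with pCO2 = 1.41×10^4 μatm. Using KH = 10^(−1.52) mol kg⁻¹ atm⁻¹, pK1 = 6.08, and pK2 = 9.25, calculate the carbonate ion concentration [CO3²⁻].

[CO3²⁻] = 0.691 mmol/kg

[CO2*] = KH · pCO2 = 10^(−1.52) × 1.41×10^4×10^-6 = 4.258×10^-4 mol/kg
α₀ = 1/(1 + K1/[H⁺] + K1K2/[H⁺]²) = 1/(1 + 10^+1.69 + 10^+0.21) = 0.01938
DIC = [CO2*]/α₀ = 4.258×10^-4 / 0.01938 = 21.97 mmol/kg
[CO3²⁻] = α₂·DIC; α₂ = 0.03143, so [CO3²⁻] = 0.03143 × 21.97 = 0.691 mmol/kg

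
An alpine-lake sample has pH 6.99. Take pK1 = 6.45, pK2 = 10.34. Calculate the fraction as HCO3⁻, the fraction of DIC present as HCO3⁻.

α₁ = 0.776

α₁ = 1 / (1 + [H⁺]/K1 + K2/[H⁺]) = 1 / (1 + 10^-0.54 + 10^-3.35)
   = 1 / (1 + 0.28840 + 0.00044668) = 1/1.2888 = 0.7759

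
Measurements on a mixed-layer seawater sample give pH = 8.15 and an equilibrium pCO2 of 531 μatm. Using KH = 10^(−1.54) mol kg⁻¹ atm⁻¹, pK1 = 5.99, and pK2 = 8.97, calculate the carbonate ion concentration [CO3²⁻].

[CO2*] = KH · pCO2 = 10^(−1.54) × 531×10^-6 = 1.531×10^-5 mol/kg
α₀ = 1/(1 + K1/[H⁺] + K1K2/[H⁺]²) = 1/(1 + 10^+2.16 + 10^+1.34) = 0.005973
DIC = [CO2*]/α₀ = 1.531×10^-5 / 0.005973 = 2.564 mmol/kg
[CO3²⁻] = α₂·DIC; α₂ = 0.1307, so [CO3²⁻] = 0.1307 × 2.564 = 0.335 mmol/kg

[CO3²⁻] = 0.335 mmol/kg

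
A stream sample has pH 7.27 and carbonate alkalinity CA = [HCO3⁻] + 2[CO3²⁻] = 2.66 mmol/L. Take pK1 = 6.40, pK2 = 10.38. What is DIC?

CA = [HCO3⁻] + 2[CO3²⁻] = (α₁ + 2α₂)·DIC
At pH 7.27: [H⁺]/K1 = 10^-0.87 = 0.13490, K2/[H⁺] = 10^-3.11 = 0.00077625
α₁ = 1/(1 + 0.13490 + 0.00077625) = 1/1.1357 = 0.8805; α₂ = α₁·K2/[H⁺] = 0.0006835
α₁ + 2α₂ = 0.8819
DIC = CA / (α₁ + 2α₂) = 2.66 / 0.8819 = 3.02 mmol/L

DIC = 3.02 mmol/L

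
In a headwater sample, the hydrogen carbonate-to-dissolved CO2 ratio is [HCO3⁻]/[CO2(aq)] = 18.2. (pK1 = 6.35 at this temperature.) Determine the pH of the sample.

pH = 7.61

From K1 = [H⁺][HCO3⁻]/[CO2(aq)]:  pH = pK1 + log₁₀([HCO3⁻]/[CO2(aq)])
log₁₀(18.2) = +1.260
pH = 6.35 + (+1.260) = 7.61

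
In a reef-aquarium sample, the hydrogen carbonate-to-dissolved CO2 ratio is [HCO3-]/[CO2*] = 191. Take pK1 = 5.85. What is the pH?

pH = 8.13

From K1 = [H⁺][HCO3-]/[CO2*]:  pH = pK1 + log₁₀([HCO3-]/[CO2*])
log₁₀(191) = +2.281
pH = 5.85 + (+2.281) = 8.13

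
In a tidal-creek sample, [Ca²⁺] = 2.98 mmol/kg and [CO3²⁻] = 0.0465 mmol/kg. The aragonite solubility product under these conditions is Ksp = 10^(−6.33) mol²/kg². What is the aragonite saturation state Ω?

Ksp = 10^(−6.33) = 4.677×10^-7
Ω = [Ca²⁺][CO3²⁻]/Ksp = (2.98×10^-3)(0.0465×10^-3) / 4.677×10^-7 = 0.296

Ω = 0.296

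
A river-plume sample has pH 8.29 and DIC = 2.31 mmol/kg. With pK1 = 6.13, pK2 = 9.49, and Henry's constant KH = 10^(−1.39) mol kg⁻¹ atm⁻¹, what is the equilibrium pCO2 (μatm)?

α₀ = 1 / (1 + K1/[H⁺] + K1K2/[H⁺]²) = 1 / (1 + 10^+2.16 + 10^+0.96)
   = 1 / (1 + 144.54 + 9.1201) = 1/154.66 = 0.006466
[CO2*] = α₀ × DIC = 0.006466 × 2.31 = 0.01494 mmol/kg = 14.94 μmol/kg
pCO2 = [CO2*]/KH = 1.494×10^-5 / 4.074×10^-2 = 367 μatm

pCO2 = 367 μatm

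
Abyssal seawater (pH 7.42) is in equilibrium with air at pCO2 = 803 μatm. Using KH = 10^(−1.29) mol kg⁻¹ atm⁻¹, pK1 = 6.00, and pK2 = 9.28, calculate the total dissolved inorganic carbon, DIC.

[CO2*] = KH · pCO2 = 10^(−1.29) × 803×10^-6 = 4.118×10^-5 mol/kg
α₀ = 1/(1 + K1/[H⁺] + K1K2/[H⁺]²) = 1/(1 + 10^+1.42 + 10^-0.44) = 0.03615
DIC = [CO2*]/α₀ = 4.118×10^-5 / 0.03615 = 1.14 mmol/kg

DIC = 1.14 mmol/kg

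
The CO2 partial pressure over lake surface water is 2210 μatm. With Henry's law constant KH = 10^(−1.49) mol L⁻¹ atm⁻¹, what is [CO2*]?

KH = 10^(−1.49) = 3.236×10^-2 mol L⁻¹ atm⁻¹
[CO2*] = KH · pCO2 = 3.236×10^-2 × 2210×10^-6 atm = 7.15×10^-5 mol/L

[CO2*] = 71.5 μmol/L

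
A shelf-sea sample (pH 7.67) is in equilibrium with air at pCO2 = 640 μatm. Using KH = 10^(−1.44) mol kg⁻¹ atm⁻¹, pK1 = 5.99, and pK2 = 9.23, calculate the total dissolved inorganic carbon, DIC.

[CO2*] = KH · pCO2 = 10^(−1.44) × 640×10^-6 = 2.324×10^-5 mol/kg
α₀ = 1/(1 + K1/[H⁺] + K1K2/[H⁺]²) = 1/(1 + 10^+1.68 + 10^+0.12) = 0.01993
DIC = [CO2*]/α₀ = 2.324×10^-5 / 0.01993 = 1.17 mmol/kg

DIC = 1.17 mmol/kg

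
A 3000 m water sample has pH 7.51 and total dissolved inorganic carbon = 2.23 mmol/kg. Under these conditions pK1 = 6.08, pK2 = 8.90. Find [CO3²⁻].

[CO3²⁻] = 0.0843 mmol/kg

α₂ = 1 / (1 + [H⁺]/K2 + [H⁺]²/(K1K2)) = 1 / (1 + 10^+1.39 + 10^-0.04)
   = 1 / (1 + 24.547 + 0.91201) = 1/26.459 = 0.03779
[CO3²⁻] = α₂ × DIC = 0.03779 × 2.23 = 0.0843 mmol/kg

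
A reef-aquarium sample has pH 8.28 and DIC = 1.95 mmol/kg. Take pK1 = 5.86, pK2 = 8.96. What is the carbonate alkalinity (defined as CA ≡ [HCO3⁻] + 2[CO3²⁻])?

CA = [HCO3⁻] + 2[CO3²⁻] = (α₁ + 2α₂)·DIC
At pH 8.28: [H⁺]/K1 = 10^-2.42 = 0.0038019, K2/[H⁺] = 10^-0.68 = 0.20893
α₁ = 1/(1 + 0.0038019 + 0.20893) = 1/1.2127 = 0.8246; α₂ = α₁·K2/[H⁺] = 0.1723
α₁ + 2α₂ = 1.1691
CA = 1.1691 × 1.95 = 2.28 mmol/kg

CA = 2.28 mmol/kg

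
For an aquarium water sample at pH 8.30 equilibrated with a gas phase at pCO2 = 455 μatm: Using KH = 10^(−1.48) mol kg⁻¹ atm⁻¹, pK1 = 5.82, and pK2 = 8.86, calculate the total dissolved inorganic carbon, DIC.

DIC = 5.82 mmol/kg

[CO2*] = KH · pCO2 = 10^(−1.48) × 455×10^-6 = 1.507×10^-5 mol/kg
α₀ = 1/(1 + K1/[H⁺] + K1K2/[H⁺]²) = 1/(1 + 10^+2.48 + 10^+1.92) = 0.002590
DIC = [CO2*]/α₀ = 1.507×10^-5 / 0.002590 = 5.82 mmol/kg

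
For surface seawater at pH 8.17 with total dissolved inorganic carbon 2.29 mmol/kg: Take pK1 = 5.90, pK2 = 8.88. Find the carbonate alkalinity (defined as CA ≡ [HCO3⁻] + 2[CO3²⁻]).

CA = [HCO3⁻] + 2[CO3²⁻] = (α₁ + 2α₂)·DIC
At pH 8.17: [H⁺]/K1 = 10^-2.27 = 0.0053703, K2/[H⁺] = 10^-0.71 = 0.19498
α₁ = 1/(1 + 0.0053703 + 0.19498) = 1/1.2004 = 0.8331; α₂ = α₁·K2/[H⁺] = 0.1624
α₁ + 2α₂ = 1.1580
CA = 1.1580 × 2.29 = 2.65 mmol/kg

CA = 2.65 mmol/kg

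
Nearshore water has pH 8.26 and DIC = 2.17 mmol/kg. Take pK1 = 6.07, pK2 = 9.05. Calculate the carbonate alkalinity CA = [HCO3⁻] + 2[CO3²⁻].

CA = [HCO3⁻] + 2[CO3²⁻] = (α₁ + 2α₂)·DIC
At pH 8.26: [H⁺]/K1 = 10^-2.19 = 0.0064565, K2/[H⁺] = 10^-0.79 = 0.16218
α₁ = 1/(1 + 0.0064565 + 0.16218) = 1/1.1686 = 0.8557; α₂ = α₁·K2/[H⁺] = 0.1388
α₁ + 2α₂ = 1.1333
CA = 1.1333 × 2.17 = 2.46 mmol/kg

CA = 2.46 mmol/kg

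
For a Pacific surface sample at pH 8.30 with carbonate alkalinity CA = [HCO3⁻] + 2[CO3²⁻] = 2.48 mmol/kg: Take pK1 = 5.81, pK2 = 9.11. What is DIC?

CA = [HCO3⁻] + 2[CO3²⁻] = (α₁ + 2α₂)·DIC
At pH 8.30: [H⁺]/K1 = 10^-2.49 = 0.0032359, K2/[H⁺] = 10^-0.81 = 0.15488
α₁ = 1/(1 + 0.0032359 + 0.15488) = 1/1.1581 = 0.8635; α₂ = α₁·K2/[H⁺] = 0.1337
α₁ + 2α₂ = 1.1309
DIC = CA / (α₁ + 2α₂) = 2.48 / 1.1309 = 2.19 mmol/kg

DIC = 2.19 mmol/kg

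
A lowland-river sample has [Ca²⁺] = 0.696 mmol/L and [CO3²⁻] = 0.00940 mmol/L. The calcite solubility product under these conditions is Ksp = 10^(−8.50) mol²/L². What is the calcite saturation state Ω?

Ksp = 10^(−8.50) = 3.162×10^-9
Ω = [Ca²⁺][CO3²⁻]/Ksp = (0.696×10^-3)(0.00940×10^-3) / 3.162×10^-9 = 2.07

Ω = 2.07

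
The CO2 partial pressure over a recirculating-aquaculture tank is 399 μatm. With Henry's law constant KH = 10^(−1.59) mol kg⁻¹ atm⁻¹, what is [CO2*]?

KH = 10^(−1.59) = 2.570×10^-2 mol kg⁻¹ atm⁻¹
[CO2*] = KH · pCO2 = 2.570×10^-2 × 399×10^-6 atm = 1.03×10^-5 mol/kg

[CO2*] = 10.3 μmol/kg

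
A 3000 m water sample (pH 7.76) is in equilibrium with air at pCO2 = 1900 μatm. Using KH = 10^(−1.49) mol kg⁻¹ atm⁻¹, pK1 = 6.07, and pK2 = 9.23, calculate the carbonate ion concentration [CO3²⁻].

[CO3²⁻] = 0.102 mmol/kg

[CO2*] = KH · pCO2 = 10^(−1.49) × 1900×10^-6 = 6.148×10^-5 mol/kg
α₀ = 1/(1 + K1/[H⁺] + K1K2/[H⁺]²) = 1/(1 + 10^+1.69 + 10^+0.22) = 0.01937
DIC = [CO2*]/α₀ = 6.148×10^-5 / 0.01937 = 3.175 mmol/kg
[CO3²⁻] = α₂·DIC; α₂ = 0.03214, so [CO3²⁻] = 0.03214 × 3.175 = 0.102 mmol/kg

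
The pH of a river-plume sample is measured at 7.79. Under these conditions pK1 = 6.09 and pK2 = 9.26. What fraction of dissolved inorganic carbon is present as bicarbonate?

α₁ = 0.949

α₁ = 1 / (1 + [H⁺]/K1 + K2/[H⁺]) = 1 / (1 + 10^-1.70 + 10^-1.47)
   = 1 / (1 + 0.019953 + 0.033884) = 1/1.0538 = 0.9489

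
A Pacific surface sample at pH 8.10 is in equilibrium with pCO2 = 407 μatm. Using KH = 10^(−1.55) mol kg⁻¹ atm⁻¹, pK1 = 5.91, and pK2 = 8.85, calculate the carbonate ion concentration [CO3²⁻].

[CO2*] = KH · pCO2 = 10^(−1.55) × 407×10^-6 = 1.147×10^-5 mol/kg
α₀ = 1/(1 + K1/[H⁺] + K1K2/[H⁺]²) = 1/(1 + 10^+2.19 + 10^+1.44) = 0.005452
DIC = [CO2*]/α₀ = 1.147×10^-5 / 0.005452 = 2.104 mmol/kg
[CO3²⁻] = α₂·DIC; α₂ = 0.1502, so [CO3²⁻] = 0.1502 × 2.104 = 0.316 mmol/kg

[CO3²⁻] = 0.316 mmol/kg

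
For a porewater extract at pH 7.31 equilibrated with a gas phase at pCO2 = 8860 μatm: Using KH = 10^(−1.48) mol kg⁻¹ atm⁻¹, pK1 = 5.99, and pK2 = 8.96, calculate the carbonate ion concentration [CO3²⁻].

[CO3²⁻] = 0.137 mmol/kg

[CO2*] = KH · pCO2 = 10^(−1.48) × 8860×10^-6 = 2.934×10^-4 mol/kg
α₀ = 1/(1 + K1/[H⁺] + K1K2/[H⁺]²) = 1/(1 + 10^+1.32 + 10^-0.33) = 0.04472
DIC = [CO2*]/α₀ = 2.934×10^-4 / 0.04472 = 6.560 mmol/kg
[CO3²⁻] = α₂·DIC; α₂ = 0.02092, so [CO3²⁻] = 0.02092 × 6.560 = 0.137 mmol/kg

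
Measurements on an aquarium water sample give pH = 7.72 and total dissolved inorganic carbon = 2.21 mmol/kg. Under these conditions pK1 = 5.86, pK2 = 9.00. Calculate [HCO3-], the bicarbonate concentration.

[HCO3⁻] = 2.07 mmol/kg

α₁ = 1 / (1 + [H⁺]/K1 + K2/[H⁺]) = 1 / (1 + 10^-1.86 + 10^-1.28)
   = 1 / (1 + 0.013804 + 0.052481) = 1/1.0663 = 0.9378
[HCO3⁻] = α₁ × DIC = 0.9378 × 2.21 = 2.07 mmol/kg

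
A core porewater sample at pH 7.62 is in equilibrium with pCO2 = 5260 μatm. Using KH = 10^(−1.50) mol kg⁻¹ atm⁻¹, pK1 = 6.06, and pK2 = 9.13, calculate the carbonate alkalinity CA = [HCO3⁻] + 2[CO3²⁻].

CA = 6.41 mmol/kg

[CO2*] = KH · pCO2 = 10^(−1.50) × 5260×10^-6 = 1.663×10^-4 mol/kg
α₀ = 1/(1 + K1/[H⁺] + K1K2/[H⁺]²) = 1/(1 + 10^+1.56 + 10^+0.05) = 0.02602
DIC = [CO2*]/α₀ = 1.663×10^-4 / 0.02602 = 6.392 mmol/kg
CA = (α₁ + 2α₂)·DIC = (0.9448 + 2×0.02920) × 6.392 = 6.41 mmol/kg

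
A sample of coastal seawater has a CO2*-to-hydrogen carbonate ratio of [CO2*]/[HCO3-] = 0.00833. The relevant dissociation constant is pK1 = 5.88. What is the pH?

From K1 = [H⁺][HCO3-]/[CO2*]:  pH = pK1 − log₁₀([CO2*]/[HCO3-])
log₁₀(0.00833) = -2.079
pH = 5.88 − (-2.079) = 7.96

pH = 7.96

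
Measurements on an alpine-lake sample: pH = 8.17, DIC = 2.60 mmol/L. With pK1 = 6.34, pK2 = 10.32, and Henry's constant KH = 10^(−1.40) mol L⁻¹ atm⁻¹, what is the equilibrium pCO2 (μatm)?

α₀ = 1 / (1 + K1/[H⁺] + K1K2/[H⁺]²) = 1 / (1 + 10^+1.83 + 10^-0.32)
   = 1 / (1 + 67.608 + 0.47863) = 1/69.087 = 0.01447
[CO2*] = α₀ × DIC = 0.01447 × 2.60 = 0.03763 mmol/L
pCO2 = [CO2*]/KH = 3.763×10^-5 / 3.981×10^-2 = 945 μatm

pCO2 = 945 μatm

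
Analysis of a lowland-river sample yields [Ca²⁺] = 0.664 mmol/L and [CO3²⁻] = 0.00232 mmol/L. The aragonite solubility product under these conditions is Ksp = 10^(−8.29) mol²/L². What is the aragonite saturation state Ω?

Ω = 0.300

Ksp = 10^(−8.29) = 5.129×10^-9
Ω = [Ca²⁺][CO3²⁻]/Ksp = (0.664×10^-3)(0.00232×10^-3) / 5.129×10^-9 = 0.300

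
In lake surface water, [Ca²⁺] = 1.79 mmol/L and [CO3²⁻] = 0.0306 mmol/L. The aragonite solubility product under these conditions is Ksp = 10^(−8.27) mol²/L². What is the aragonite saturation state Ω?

Ksp = 10^(−8.27) = 5.370×10^-9
Ω = [Ca²⁺][CO3²⁻]/Ksp = (1.79×10^-3)(0.0306×10^-3) / 5.370×10^-9 = 10.2

Ω = 10.2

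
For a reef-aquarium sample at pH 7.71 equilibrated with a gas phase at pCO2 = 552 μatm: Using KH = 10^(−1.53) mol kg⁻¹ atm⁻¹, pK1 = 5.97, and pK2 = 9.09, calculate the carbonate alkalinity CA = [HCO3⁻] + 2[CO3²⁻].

[CO2*] = KH · pCO2 = 10^(−1.53) × 552×10^-6 = 1.629×10^-5 mol/kg
α₀ = 1/(1 + K1/[H⁺] + K1K2/[H⁺]²) = 1/(1 + 10^+1.74 + 10^+0.36) = 0.01717
DIC = [CO2*]/α₀ = 1.629×10^-5 / 0.01717 = 0.9488 mmol/kg
CA = (α₁ + 2α₂)·DIC = (0.9435 + 2×0.03933) × 0.9488 = 0.970 mmol/kg

CA = 0.970 mmol/kg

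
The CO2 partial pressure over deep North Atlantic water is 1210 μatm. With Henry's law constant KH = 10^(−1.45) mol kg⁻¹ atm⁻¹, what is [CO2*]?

[CO2*] = 42.9 μmol/kg

KH = 10^(−1.45) = 3.548×10^-2 mol kg⁻¹ atm⁻¹
[CO2*] = KH · pCO2 = 3.548×10^-2 × 1210×10^-6 atm = 4.29×10^-5 mol/kg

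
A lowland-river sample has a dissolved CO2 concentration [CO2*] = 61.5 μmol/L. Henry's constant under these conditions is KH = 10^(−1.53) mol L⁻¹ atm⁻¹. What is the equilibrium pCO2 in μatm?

KH = 10^(−1.53) = 2.951×10^-2 mol L⁻¹ atm⁻¹
pCO2 = [CO2*]/KH = 61.5×10^-6 / 2.951×10^-2 = 2.08×10^-3 atm = 2080 μatm

pCO2 = 2080 μatm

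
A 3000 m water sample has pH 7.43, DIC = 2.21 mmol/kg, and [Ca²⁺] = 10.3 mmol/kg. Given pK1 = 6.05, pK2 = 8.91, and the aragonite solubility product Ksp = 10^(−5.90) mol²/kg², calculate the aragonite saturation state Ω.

α₂ = 1 / (1 + [H⁺]/K2 + [H⁺]²/(K1K2)) = 1 / (1 + 10^+1.48 + 10^+0.10)
   = 1 / (1 + 30.200 + 1.2589) = 1/32.458 = 0.03081
[CO3²⁻] = α₂ × DIC = 0.03081 × 2.21 = 0.06809 mmol/kg
Ksp = 10^(−5.90) = 1.259×10^-6
Ω = [Ca²⁺][CO3²⁻]/Ksp = (10.3×10^-3)(6.809×10^-5) / 1.259×10^-6 = 0.557

Ω = 0.557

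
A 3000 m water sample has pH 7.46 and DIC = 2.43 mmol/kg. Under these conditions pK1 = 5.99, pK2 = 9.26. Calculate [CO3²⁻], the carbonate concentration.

α₂ = 1 / (1 + [H⁺]/K2 + [H⁺]²/(K1K2)) = 1 / (1 + 10^+1.80 + 10^+0.33)
   = 1 / (1 + 63.096 + 2.1380) = 1/66.234 = 0.01510
[CO3²⁻] = α₂ × DIC = 0.01510 × 2.43 = 0.0367 mmol/kg

[CO3²⁻] = 0.0367 mmol/kg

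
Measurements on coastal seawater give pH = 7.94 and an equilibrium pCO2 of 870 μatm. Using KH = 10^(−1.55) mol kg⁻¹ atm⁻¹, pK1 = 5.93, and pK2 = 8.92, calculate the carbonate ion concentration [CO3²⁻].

[CO3²⁻] = 0.263 mmol/kg

[CO2*] = KH · pCO2 = 10^(−1.55) × 870×10^-6 = 2.452×10^-5 mol/kg
α₀ = 1/(1 + K1/[H⁺] + K1K2/[H⁺]²) = 1/(1 + 10^+2.01 + 10^+1.03) = 0.008769
DIC = [CO2*]/α₀ = 2.452×10^-5 / 0.008769 = 2.796 mmol/kg
[CO3²⁻] = α₂·DIC; α₂ = 0.09396, so [CO3²⁻] = 0.09396 × 2.796 = 0.263 mmol/kg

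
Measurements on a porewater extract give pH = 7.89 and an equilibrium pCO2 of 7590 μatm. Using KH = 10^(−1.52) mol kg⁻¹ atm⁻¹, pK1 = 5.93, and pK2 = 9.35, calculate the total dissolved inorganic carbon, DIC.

[CO2*] = KH · pCO2 = 10^(−1.52) × 7590×10^-6 = 2.292×10^-4 mol/kg
α₀ = 1/(1 + K1/[H⁺] + K1K2/[H⁺]²) = 1/(1 + 10^+1.96 + 10^+0.50) = 0.01049
DIC = [CO2*]/α₀ = 2.292×10^-4 / 0.01049 = 21.9 mmol/kg

DIC = 21.9 mmol/kg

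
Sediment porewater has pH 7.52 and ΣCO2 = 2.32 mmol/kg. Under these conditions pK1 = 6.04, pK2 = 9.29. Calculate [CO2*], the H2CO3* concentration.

α₀ = 1 / (1 + K1/[H⁺] + K1K2/[H⁺]²) = 1 / (1 + 10^+1.48 + 10^-0.29)
   = 1 / (1 + 30.200 + 0.51286) = 1/31.712 = 0.03153
[CO2*] = α₀ × DIC = 0.03153 × 2.32 = 0.0732 mmol/kg

[CO2*] = 0.0732 mmol/kg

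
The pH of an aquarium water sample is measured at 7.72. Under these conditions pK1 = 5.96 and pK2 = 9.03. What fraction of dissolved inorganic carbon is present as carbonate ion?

α₂ = 0.0459

α₂ = 1 / (1 + [H⁺]/K2 + [H⁺]²/(K1K2)) = 1 / (1 + 10^+1.31 + 10^-0.45)
   = 1 / (1 + 20.417 + 0.35481) = 1/21.772 = 0.04593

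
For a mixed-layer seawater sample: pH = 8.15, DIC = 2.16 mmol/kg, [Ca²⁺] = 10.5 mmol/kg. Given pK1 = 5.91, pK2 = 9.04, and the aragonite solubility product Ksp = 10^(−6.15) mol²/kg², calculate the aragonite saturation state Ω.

α₂ = 1 / (1 + [H⁺]/K2 + [H⁺]²/(K1K2)) = 1 / (1 + 10^+0.89 + 10^-1.35)
   = 1 / (1 + 7.7625 + 0.044668) = 1/8.8071 = 0.1135
[CO3²⁻] = α₂ × DIC = 0.1135 × 2.16 = 0.2453 mmol/kg
Ksp = 10^(−6.15) = 7.079×10^-7
Ω = [Ca²⁺][CO3²⁻]/Ksp = (10.5×10^-3)(2.453×10^-4) / 7.079×10^-7 = 3.64

Ω = 3.64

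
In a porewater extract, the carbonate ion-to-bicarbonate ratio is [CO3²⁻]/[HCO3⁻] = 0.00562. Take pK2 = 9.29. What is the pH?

From K2 = [H⁺][CO3²⁻]/[HCO3⁻]:  pH = pK2 + log₁₀([CO3²⁻]/[HCO3⁻])
log₁₀(0.00562) = -2.250
pH = 9.29 + (-2.250) = 7.04

pH = 7.04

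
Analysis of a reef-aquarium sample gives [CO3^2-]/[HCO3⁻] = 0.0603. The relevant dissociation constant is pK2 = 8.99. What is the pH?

From K2 = [H⁺][CO3^2-]/[HCO3⁻]:  pH = pK2 + log₁₀([CO3^2-]/[HCO3⁻])
log₁₀(0.0603) = -1.220
pH = 8.99 + (-1.220) = 7.77

pH = 7.77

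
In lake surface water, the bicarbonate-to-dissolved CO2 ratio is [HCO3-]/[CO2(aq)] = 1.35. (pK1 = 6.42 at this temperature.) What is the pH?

From K1 = [H⁺][HCO3-]/[CO2(aq)]:  pH = pK1 + log₁₀([HCO3-]/[CO2(aq)])
log₁₀(1.35) = +0.130
pH = 6.42 + (+0.130) = 6.55

pH = 6.55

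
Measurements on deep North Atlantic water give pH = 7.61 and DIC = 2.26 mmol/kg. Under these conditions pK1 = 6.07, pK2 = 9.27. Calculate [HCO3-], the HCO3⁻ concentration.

[HCO3⁻] = 2.15 mmol/kg

α₁ = 1 / (1 + [H⁺]/K1 + K2/[H⁺]) = 1 / (1 + 10^-1.54 + 10^-1.66)
   = 1 / (1 + 0.028840 + 0.021878) = 1/1.0507 = 0.9517
[HCO3⁻] = α₁ × DIC = 0.9517 × 2.26 = 2.15 mmol/kg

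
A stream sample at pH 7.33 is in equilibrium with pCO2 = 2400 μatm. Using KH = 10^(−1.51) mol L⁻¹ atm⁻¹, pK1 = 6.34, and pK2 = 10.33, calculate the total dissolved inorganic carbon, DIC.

[CO2*] = KH · pCO2 = 10^(−1.51) × 2400×10^-6 = 7.417×10^-5 mol/L
α₀ = 1/(1 + K1/[H⁺] + K1K2/[H⁺]²) = 1/(1 + 10^+0.99 + 10^-2.01) = 0.09275
DIC = [CO2*]/α₀ = 7.417×10^-5 / 0.09275 = 0.800 mmol/L

DIC = 0.800 mmol/L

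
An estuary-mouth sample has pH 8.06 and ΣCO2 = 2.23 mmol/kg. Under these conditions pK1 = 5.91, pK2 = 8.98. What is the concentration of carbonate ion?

α₂ = 1 / (1 + [H⁺]/K2 + [H⁺]²/(K1K2)) = 1 / (1 + 10^+0.92 + 10^-1.23)
   = 1 / (1 + 8.3176 + 0.058884) = 1/9.3765 = 0.1066
[CO3²⁻] = α₂ × DIC = 0.1066 × 2.23 = 0.238 mmol/kg

[CO3²⁻] = 0.238 mmol/kg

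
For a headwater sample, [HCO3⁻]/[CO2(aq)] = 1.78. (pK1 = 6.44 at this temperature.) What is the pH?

pH = 6.69

From K1 = [H⁺][HCO3⁻]/[CO2(aq)]:  pH = pK1 + log₁₀([HCO3⁻]/[CO2(aq)])
log₁₀(1.78) = +0.250
pH = 6.44 + (+0.250) = 6.69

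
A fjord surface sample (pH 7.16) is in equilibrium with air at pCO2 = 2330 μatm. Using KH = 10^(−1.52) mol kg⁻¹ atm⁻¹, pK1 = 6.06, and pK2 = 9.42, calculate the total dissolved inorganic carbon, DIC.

DIC = 0.961 mmol/kg

[CO2*] = KH · pCO2 = 10^(−1.52) × 2330×10^-6 = 7.036×10^-5 mol/kg
α₀ = 1/(1 + K1/[H⁺] + K1K2/[H⁺]²) = 1/(1 + 10^+1.10 + 10^-1.16) = 0.07321
DIC = [CO2*]/α₀ = 7.036×10^-5 / 0.07321 = 0.961 mmol/kg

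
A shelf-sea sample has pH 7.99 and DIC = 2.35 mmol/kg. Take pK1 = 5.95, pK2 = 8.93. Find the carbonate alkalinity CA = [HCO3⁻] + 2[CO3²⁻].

CA = [HCO3⁻] + 2[CO3²⁻] = (α₁ + 2α₂)·DIC
At pH 7.99: [H⁺]/K1 = 10^-2.04 = 0.0091201, K2/[H⁺] = 10^-0.94 = 0.11482
α₁ = 1/(1 + 0.0091201 + 0.11482) = 1/1.1239 = 0.8897; α₂ = α₁·K2/[H⁺] = 0.1022
α₁ + 2α₂ = 1.0940
CA = 1.0940 × 2.35 = 2.57 mmol/kg

CA = 2.57 mmol/kg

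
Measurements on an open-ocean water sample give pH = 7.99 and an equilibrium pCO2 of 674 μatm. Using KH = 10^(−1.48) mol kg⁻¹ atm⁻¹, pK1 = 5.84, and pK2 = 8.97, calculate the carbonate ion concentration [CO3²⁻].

[CO3²⁻] = 0.330 mmol/kg

[CO2*] = KH · pCO2 = 10^(−1.48) × 674×10^-6 = 2.232×10^-5 mol/kg
α₀ = 1/(1 + K1/[H⁺] + K1K2/[H⁺]²) = 1/(1 + 10^+2.15 + 10^+1.17) = 0.006368
DIC = [CO2*]/α₀ = 2.232×10^-5 / 0.006368 = 3.505 mmol/kg
[CO3²⁻] = α₂·DIC; α₂ = 0.09418, so [CO3²⁻] = 0.09418 × 3.505 = 0.330 mmol/kg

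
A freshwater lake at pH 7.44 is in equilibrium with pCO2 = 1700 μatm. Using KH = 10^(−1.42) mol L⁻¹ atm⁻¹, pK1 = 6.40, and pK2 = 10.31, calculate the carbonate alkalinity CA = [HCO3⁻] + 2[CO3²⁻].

[CO2*] = KH · pCO2 = 10^(−1.42) × 1700×10^-6 = 6.463×10^-5 mol/L
α₀ = 1/(1 + K1/[H⁺] + K1K2/[H⁺]²) = 1/(1 + 10^+1.04 + 10^-1.83) = 0.08348
DIC = [CO2*]/α₀ = 6.463×10^-5 / 0.08348 = 0.7743 mmol/L
CA = (α₁ + 2α₂)·DIC = (0.9153 + 2×0.001235) × 0.7743 = 0.711 mmol/L

CA = 0.711 mmol/L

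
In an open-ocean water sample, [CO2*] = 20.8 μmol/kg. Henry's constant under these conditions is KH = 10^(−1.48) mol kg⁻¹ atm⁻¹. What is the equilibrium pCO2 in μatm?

pCO2 = 628 μatm

KH = 10^(−1.48) = 3.311×10^-2 mol kg⁻¹ atm⁻¹
pCO2 = [CO2*]/KH = 20.8×10^-6 / 3.311×10^-2 = 6.28×10^-4 atm = 628 μatm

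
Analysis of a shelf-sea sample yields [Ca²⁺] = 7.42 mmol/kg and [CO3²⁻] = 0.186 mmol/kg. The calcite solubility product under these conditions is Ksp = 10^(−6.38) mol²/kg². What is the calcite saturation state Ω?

Ω = 3.31

Ksp = 10^(−6.38) = 4.169×10^-7
Ω = [Ca²⁺][CO3²⁻]/Ksp = (7.42×10^-3)(0.186×10^-3) / 4.169×10^-7 = 3.31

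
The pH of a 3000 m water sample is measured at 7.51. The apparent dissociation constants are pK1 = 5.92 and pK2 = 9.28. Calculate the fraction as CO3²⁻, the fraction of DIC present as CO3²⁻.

α₂ = 0.0163

α₂ = 1 / (1 + [H⁺]/K2 + [H⁺]²/(K1K2)) = 1 / (1 + 10^+1.77 + 10^+0.18)
   = 1 / (1 + 58.884 + 1.5136) = 1/61.398 = 0.01629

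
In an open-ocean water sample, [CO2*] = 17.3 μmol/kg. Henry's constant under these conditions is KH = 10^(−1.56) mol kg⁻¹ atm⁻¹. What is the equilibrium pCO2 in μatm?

KH = 10^(−1.56) = 2.754×10^-2 mol kg⁻¹ atm⁻¹
pCO2 = [CO2*]/KH = 17.3×10^-6 / 2.754×10^-2 = 6.28×10^-4 atm = 628 μatm

pCO2 = 628 μatm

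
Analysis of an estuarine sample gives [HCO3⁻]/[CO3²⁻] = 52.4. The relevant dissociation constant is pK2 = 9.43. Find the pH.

From K2 = [H⁺][CO3²⁻]/[HCO3⁻]:  pH = pK2 − log₁₀([HCO3⁻]/[CO3²⁻])
log₁₀(52.4) = +1.719
pH = 9.43 − (+1.719) = 7.71

pH = 7.71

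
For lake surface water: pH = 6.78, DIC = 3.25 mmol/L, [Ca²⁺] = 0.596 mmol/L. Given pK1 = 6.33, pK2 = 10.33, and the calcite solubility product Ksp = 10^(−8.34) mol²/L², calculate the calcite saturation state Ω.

Ω = 0.0881

α₂ = 1 / (1 + [H⁺]/K2 + [H⁺]²/(K1K2)) = 1 / (1 + 10^+3.55 + 10^+3.10)
   = 1 / (1 + 3548.1 + 1258.9) = 1/4808.1 = 0.0002080
[CO3²⁻] = α₂ × DIC = 0.0002080 × 3.25 = 0.0006759 mmol/L = 0.6759 μmol/L
Ksp = 10^(−8.34) = 4.571×10^-9
Ω = [Ca²⁺][CO3²⁻]/Ksp = (0.596×10^-3)(6.759×10^-7) / 4.571×10^-9 = 0.0881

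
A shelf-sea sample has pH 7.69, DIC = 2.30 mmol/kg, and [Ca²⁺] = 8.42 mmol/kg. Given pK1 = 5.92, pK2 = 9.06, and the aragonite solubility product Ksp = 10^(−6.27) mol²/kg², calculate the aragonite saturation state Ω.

Ω = 1.45

α₂ = 1 / (1 + [H⁺]/K2 + [H⁺]²/(K1K2)) = 1 / (1 + 10^+1.37 + 10^-0.40)
   = 1 / (1 + 23.442 + 0.39811) = 1/24.840 = 0.04026
[CO3²⁻] = α₂ × DIC = 0.04026 × 2.30 = 0.09259 mmol/kg
Ksp = 10^(−6.27) = 5.370×10^-7
Ω = [Ca²⁺][CO3²⁻]/Ksp = (8.42×10^-3)(9.259×10^-5) / 5.370×10^-7 = 1.45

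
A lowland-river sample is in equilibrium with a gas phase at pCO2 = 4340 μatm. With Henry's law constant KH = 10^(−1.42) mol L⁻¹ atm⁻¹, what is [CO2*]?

[CO2*] = 165 μmol/L

KH = 10^(−1.42) = 3.802×10^-2 mol L⁻¹ atm⁻¹
[CO2*] = KH · pCO2 = 3.802×10^-2 × 4340×10^-6 atm = 1.65×10^-4 mol/L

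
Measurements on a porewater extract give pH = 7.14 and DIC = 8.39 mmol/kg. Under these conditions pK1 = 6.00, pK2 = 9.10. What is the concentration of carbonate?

[CO3²⁻] = 0.0849 mmol/kg

α₂ = 1 / (1 + [H⁺]/K2 + [H⁺]²/(K1K2)) = 1 / (1 + 10^+1.96 + 10^+0.82)
   = 1 / (1 + 91.201 + 6.6069) = 1/98.808 = 0.01012
[CO3²⁻] = α₂ × DIC = 0.01012 × 8.39 = 0.0849 mmol/kg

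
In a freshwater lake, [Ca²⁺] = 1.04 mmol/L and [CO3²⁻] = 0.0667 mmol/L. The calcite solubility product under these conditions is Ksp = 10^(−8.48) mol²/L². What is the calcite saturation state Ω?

Ksp = 10^(−8.48) = 3.311×10^-9
Ω = [Ca²⁺][CO3²⁻]/Ksp = (1.04×10^-3)(0.0667×10^-3) / 3.311×10^-9 = 20.9

Ω = 20.9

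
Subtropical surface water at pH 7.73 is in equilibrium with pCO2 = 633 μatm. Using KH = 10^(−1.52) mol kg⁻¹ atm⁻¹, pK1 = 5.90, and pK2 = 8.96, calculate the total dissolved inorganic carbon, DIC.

DIC = 1.39 mmol/kg

[CO2*] = KH · pCO2 = 10^(−1.52) × 633×10^-6 = 1.912×10^-5 mol/kg
α₀ = 1/(1 + K1/[H⁺] + K1K2/[H⁺]²) = 1/(1 + 10^+1.83 + 10^+0.60) = 0.01378
DIC = [CO2*]/α₀ = 1.912×10^-5 / 0.01378 = 1.39 mmol/kg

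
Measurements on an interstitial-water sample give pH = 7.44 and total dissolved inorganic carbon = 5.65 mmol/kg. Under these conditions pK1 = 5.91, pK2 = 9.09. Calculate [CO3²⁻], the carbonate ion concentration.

[CO3²⁻] = 0.120 mmol/kg

α₂ = 1 / (1 + [H⁺]/K2 + [H⁺]²/(K1K2)) = 1 / (1 + 10^+1.65 + 10^+0.12)
   = 1 / (1 + 44.668 + 1.3183) = 1/46.987 = 0.02128
[CO3²⁻] = α₂ × DIC = 0.02128 × 5.65 = 0.120 mmol/kg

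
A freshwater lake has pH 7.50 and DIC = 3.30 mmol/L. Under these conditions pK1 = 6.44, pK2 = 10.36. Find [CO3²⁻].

[CO3²⁻] = 4.18 μmol/L

α₂ = 1 / (1 + [H⁺]/K2 + [H⁺]²/(K1K2)) = 1 / (1 + 10^+2.86 + 10^+1.80)
   = 1 / (1 + 724.44 + 63.096) = 1/788.53 = 0.001268
[CO3²⁻] = α₂ × DIC = 0.001268 × 3.30 = 0.00418 mmol/L = 4.18 μmol/L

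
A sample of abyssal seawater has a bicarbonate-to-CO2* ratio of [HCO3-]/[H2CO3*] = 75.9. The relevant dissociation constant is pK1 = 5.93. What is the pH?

From K1 = [H⁺][HCO3-]/[H2CO3*]:  pH = pK1 + log₁₀([HCO3-]/[H2CO3*])
log₁₀(75.9) = +1.880
pH = 5.93 + (+1.880) = 7.81

pH = 7.81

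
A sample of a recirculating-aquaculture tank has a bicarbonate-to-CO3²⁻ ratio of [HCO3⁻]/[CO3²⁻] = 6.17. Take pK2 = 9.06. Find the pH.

From K2 = [H⁺][CO3²⁻]/[HCO3⁻]:  pH = pK2 − log₁₀([HCO3⁻]/[CO3²⁻])
log₁₀(6.17) = +0.790
pH = 9.06 − (+0.790) = 8.27

pH = 8.27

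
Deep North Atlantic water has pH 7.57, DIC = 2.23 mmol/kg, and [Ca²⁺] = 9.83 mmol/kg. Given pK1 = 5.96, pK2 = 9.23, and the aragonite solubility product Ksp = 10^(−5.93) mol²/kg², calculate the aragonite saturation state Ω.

Ω = 0.390

α₂ = 1 / (1 + [H⁺]/K2 + [H⁺]²/(K1K2)) = 1 / (1 + 10^+1.66 + 10^+0.05)
   = 1 / (1 + 45.709 + 1.1220) = 1/47.831 = 0.02091
[CO3²⁻] = α₂ × DIC = 0.02091 × 2.23 = 0.04662 mmol/kg
Ksp = 10^(−5.93) = 1.175×10^-6
Ω = [Ca²⁺][CO3²⁻]/Ksp = (9.83×10^-3)(4.662×10^-5) / 1.175×10^-6 = 0.390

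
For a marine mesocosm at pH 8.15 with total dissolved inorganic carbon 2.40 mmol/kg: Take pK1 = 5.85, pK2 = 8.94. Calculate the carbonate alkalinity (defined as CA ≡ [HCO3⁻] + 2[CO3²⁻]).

CA = 2.72 mmol/kg

CA = [HCO3⁻] + 2[CO3²⁻] = (α₁ + 2α₂)·DIC
At pH 8.15: [H⁺]/K1 = 10^-2.30 = 0.0050119, K2/[H⁺] = 10^-0.79 = 0.16218
α₁ = 1/(1 + 0.0050119 + 0.16218) = 1/1.1672 = 0.8568; α₂ = α₁·K2/[H⁺] = 0.1389
α₁ + 2α₂ = 1.1347
CA = 1.1347 × 2.40 = 2.72 mmol/kg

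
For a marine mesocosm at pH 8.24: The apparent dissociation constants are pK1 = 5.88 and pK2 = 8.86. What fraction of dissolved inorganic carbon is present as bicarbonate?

α₁ = 0.804

α₁ = 1 / (1 + [H⁺]/K1 + K2/[H⁺]) = 1 / (1 + 10^-2.36 + 10^-0.62)
   = 1 / (1 + 0.0043652 + 0.23988) = 1/1.2442 = 0.8037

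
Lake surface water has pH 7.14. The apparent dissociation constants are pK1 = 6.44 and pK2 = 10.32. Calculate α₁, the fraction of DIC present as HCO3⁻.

α₁ = 1 / (1 + [H⁺]/K1 + K2/[H⁺]) = 1 / (1 + 10^-0.70 + 10^-3.18)
   = 1 / (1 + 0.19953 + 0.00066069) = 1/1.2002 = 0.8332

α₁ = 0.833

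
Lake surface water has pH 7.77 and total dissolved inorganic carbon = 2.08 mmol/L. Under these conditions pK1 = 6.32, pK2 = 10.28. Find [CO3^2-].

α₂ = 1 / (1 + [H⁺]/K2 + [H⁺]²/(K1K2)) = 1 / (1 + 10^+2.51 + 10^+1.06)
   = 1 / (1 + 323.59 + 11.482) = 1/336.08 = 0.002976
[CO3²⁻] = α₂ × DIC = 0.002976 × 2.08 = 0.00619 mmol/L = 6.19 μmol/L

[CO3²⁻] = 6.19 μmol/L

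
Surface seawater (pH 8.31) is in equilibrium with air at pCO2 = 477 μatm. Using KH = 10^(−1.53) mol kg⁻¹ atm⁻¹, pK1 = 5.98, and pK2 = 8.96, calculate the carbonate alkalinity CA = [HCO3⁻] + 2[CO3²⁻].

[CO2*] = KH · pCO2 = 10^(−1.53) × 477×10^-6 = 1.408×10^-5 mol/kg
α₀ = 1/(1 + K1/[H⁺] + K1K2/[H⁺]²) = 1/(1 + 10^+2.33 + 10^+1.68) = 0.003807
DIC = [CO2*]/α₀ = 1.408×10^-5 / 0.003807 = 3.698 mmol/kg
CA = (α₁ + 2α₂)·DIC = (0.8140 + 2×0.1822) × 3.698 = 4.36 mmol/kg

CA = 4.36 mmol/kg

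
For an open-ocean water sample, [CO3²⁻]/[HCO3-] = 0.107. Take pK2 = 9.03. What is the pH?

From K2 = [H⁺][CO3²⁻]/[HCO3-]:  pH = pK2 + log₁₀([CO3²⁻]/[HCO3-])
log₁₀(0.107) = -0.971
pH = 9.03 + (-0.971) = 8.06

pH = 8.06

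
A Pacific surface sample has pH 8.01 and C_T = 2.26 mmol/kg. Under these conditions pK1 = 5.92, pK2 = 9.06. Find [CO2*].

α₀ = 1 / (1 + K1/[H⁺] + K1K2/[H⁺]²) = 1 / (1 + 10^+2.09 + 10^+1.04)
   = 1 / (1 + 123.03 + 10.965) = 1/134.99 = 0.007408
[CO2*] = α₀ × DIC = 0.007408 × 2.26 = 0.0167 mmol/kg = 16.7 μmol/kg

[CO2*] = 16.7 μmol/kg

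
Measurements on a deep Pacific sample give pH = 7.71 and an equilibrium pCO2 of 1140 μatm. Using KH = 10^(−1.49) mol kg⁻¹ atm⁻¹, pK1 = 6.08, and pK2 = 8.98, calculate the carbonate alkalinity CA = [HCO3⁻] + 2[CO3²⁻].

[CO2*] = KH · pCO2 = 10^(−1.49) × 1140×10^-6 = 3.689×10^-5 mol/kg
α₀ = 1/(1 + K1/[H⁺] + K1K2/[H⁺]²) = 1/(1 + 10^+1.63 + 10^+0.36) = 0.02176
DIC = [CO2*]/α₀ = 3.689×10^-5 / 0.02176 = 1.695 mmol/kg
CA = (α₁ + 2α₂)·DIC = (0.9284 + 2×0.04986) × 1.695 = 1.74 mmol/kg

CA = 1.74 mmol/kg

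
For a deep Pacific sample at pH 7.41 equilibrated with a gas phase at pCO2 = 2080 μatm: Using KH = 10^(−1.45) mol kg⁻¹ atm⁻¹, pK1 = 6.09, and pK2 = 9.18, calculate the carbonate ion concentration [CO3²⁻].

[CO2*] = KH · pCO2 = 10^(−1.45) × 2080×10^-6 = 7.380×10^-5 mol/kg
α₀ = 1/(1 + K1/[H⁺] + K1K2/[H⁺]²) = 1/(1 + 10^+1.32 + 10^-0.45) = 0.04495
DIC = [CO2*]/α₀ = 7.380×10^-5 / 0.04495 = 1.642 mmol/kg
[CO3²⁻] = α₂·DIC; α₂ = 0.01595, so [CO3²⁻] = 0.01595 × 1.642 = 0.0262 mmol/kg

[CO3²⁻] = 0.0262 mmol/kg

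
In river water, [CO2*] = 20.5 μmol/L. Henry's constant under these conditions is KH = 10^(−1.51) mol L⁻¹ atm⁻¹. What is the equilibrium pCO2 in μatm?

KH = 10^(−1.51) = 3.090×10^-2 mol L⁻¹ atm⁻¹
pCO2 = [CO2*]/KH = 20.5×10^-6 / 3.090×10^-2 = 6.63×10^-4 atm = 663 μatm

pCO2 = 663 μatm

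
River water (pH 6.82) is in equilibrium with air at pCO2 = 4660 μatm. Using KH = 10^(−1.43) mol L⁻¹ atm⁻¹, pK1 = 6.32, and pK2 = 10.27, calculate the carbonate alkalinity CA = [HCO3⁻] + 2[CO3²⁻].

CA = 0.548 mmol/L

[CO2*] = KH · pCO2 = 10^(−1.43) × 4660×10^-6 = 1.731×10^-4 mol/L
α₀ = 1/(1 + K1/[H⁺] + K1K2/[H⁺]²) = 1/(1 + 10^+0.50 + 10^-2.95) = 0.2402
DIC = [CO2*]/α₀ = 1.731×10^-4 / 0.2402 = 0.7208 mmol/L
CA = (α₁ + 2α₂)·DIC = (0.7595 + 2×0.0002695) × 0.7208 = 0.548 mmol/L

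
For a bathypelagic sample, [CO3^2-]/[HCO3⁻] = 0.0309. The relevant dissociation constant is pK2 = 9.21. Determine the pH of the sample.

From K2 = [H⁺][CO3^2-]/[HCO3⁻]:  pH = pK2 + log₁₀([CO3^2-]/[HCO3⁻])
log₁₀(0.0309) = -1.510
pH = 9.21 + (-1.510) = 7.70

pH = 7.70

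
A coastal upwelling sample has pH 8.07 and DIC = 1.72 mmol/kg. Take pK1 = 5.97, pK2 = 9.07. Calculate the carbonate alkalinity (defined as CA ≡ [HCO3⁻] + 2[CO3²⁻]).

CA = 1.86 mmol/kg

CA = [HCO3⁻] + 2[CO3²⁻] = (α₁ + 2α₂)·DIC
At pH 8.07: [H⁺]/K1 = 10^-2.10 = 0.0079433, K2/[H⁺] = 10^-1.00 = 0.10000
α₁ = 1/(1 + 0.0079433 + 0.10000) = 1/1.1079 = 0.9026; α₂ = α₁·K2/[H⁺] = 0.09026
α₁ + 2α₂ = 1.0831
CA = 1.0831 × 1.72 = 1.86 mmol/kg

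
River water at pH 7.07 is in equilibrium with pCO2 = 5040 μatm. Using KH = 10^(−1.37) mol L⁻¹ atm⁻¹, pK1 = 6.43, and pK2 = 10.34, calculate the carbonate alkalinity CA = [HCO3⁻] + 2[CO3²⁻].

CA = 0.939 mmol/L

[CO2*] = KH · pCO2 = 10^(−1.37) × 5040×10^-6 = 2.150×10^-4 mol/L
α₀ = 1/(1 + K1/[H⁺] + K1K2/[H⁺]²) = 1/(1 + 10^+0.64 + 10^-2.63) = 0.1863
DIC = [CO2*]/α₀ = 2.150×10^-4 / 0.1863 = 1.154 mmol/L
CA = (α₁ + 2α₂)·DIC = (0.8133 + 2×0.0004367) × 1.154 = 0.939 mmol/L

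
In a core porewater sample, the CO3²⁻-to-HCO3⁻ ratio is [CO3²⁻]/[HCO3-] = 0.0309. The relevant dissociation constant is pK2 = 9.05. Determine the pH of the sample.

From K2 = [H⁺][CO3²⁻]/[HCO3-]:  pH = pK2 + log₁₀([CO3²⁻]/[HCO3-])
log₁₀(0.0309) = -1.510
pH = 9.05 + (-1.510) = 7.54

pH = 7.54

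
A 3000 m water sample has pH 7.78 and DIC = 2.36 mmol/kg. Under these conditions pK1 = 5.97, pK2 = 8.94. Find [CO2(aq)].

[CO2*] = 0.0337 mmol/kg

α₀ = 1 / (1 + K1/[H⁺] + K1K2/[H⁺]²) = 1 / (1 + 10^+1.81 + 10^+0.65)
   = 1 / (1 + 64.565 + 4.4668) = 1/70.032 = 0.01428
[CO2*] = α₀ × DIC = 0.01428 × 2.36 = 0.0337 mmol/kg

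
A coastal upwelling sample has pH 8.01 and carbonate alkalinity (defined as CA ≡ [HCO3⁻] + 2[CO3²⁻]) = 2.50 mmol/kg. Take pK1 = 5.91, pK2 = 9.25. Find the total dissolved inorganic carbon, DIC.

DIC = 2.39 mmol/kg

CA = [HCO3⁻] + 2[CO3²⁻] = (α₁ + 2α₂)·DIC
At pH 8.01: [H⁺]/K1 = 10^-2.10 = 0.0079433, K2/[H⁺] = 10^-1.24 = 0.057544
α₁ = 1/(1 + 0.0079433 + 0.057544) = 1/1.0655 = 0.9385; α₂ = α₁·K2/[H⁺] = 0.05401
α₁ + 2α₂ = 1.0466
DIC = CA / (α₁ + 2α₂) = 2.50 / 1.0466 = 2.39 mmol/kg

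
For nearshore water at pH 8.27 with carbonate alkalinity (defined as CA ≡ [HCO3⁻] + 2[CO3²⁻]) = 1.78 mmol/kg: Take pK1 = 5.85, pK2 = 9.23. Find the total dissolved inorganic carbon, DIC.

DIC = 1.63 mmol/kg

CA = [HCO3⁻] + 2[CO3²⁻] = (α₁ + 2α₂)·DIC
At pH 8.27: [H⁺]/K1 = 10^-2.42 = 0.0038019, K2/[H⁺] = 10^-0.96 = 0.10965
α₁ = 1/(1 + 0.0038019 + 0.10965) = 1/1.1134 = 0.8981; α₂ = α₁·K2/[H⁺] = 0.09848
α₁ + 2α₂ = 1.0951
DIC = CA / (α₁ + 2α₂) = 1.78 / 1.0951 = 1.63 mmol/kg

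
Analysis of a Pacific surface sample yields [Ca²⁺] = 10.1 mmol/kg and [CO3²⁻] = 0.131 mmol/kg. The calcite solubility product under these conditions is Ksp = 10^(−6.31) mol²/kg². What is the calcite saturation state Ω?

Ksp = 10^(−6.31) = 4.898×10^-7
Ω = [Ca²⁺][CO3²⁻]/Ksp = (10.1×10^-3)(0.131×10^-3) / 4.898×10^-7 = 2.70

Ω = 2.70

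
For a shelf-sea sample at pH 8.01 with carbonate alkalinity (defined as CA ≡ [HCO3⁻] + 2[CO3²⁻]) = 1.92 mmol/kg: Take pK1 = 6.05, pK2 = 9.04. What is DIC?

DIC = 1.79 mmol/kg

CA = [HCO3⁻] + 2[CO3²⁻] = (α₁ + 2α₂)·DIC
At pH 8.01: [H⁺]/K1 = 10^-1.96 = 0.010965, K2/[H⁺] = 10^-1.03 = 0.093325
α₁ = 1/(1 + 0.010965 + 0.093325) = 1/1.1043 = 0.9056; α₂ = α₁·K2/[H⁺] = 0.08451
α₁ + 2α₂ = 1.0746
DIC = CA / (α₁ + 2α₂) = 1.92 / 1.0746 = 1.79 mmol/kg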